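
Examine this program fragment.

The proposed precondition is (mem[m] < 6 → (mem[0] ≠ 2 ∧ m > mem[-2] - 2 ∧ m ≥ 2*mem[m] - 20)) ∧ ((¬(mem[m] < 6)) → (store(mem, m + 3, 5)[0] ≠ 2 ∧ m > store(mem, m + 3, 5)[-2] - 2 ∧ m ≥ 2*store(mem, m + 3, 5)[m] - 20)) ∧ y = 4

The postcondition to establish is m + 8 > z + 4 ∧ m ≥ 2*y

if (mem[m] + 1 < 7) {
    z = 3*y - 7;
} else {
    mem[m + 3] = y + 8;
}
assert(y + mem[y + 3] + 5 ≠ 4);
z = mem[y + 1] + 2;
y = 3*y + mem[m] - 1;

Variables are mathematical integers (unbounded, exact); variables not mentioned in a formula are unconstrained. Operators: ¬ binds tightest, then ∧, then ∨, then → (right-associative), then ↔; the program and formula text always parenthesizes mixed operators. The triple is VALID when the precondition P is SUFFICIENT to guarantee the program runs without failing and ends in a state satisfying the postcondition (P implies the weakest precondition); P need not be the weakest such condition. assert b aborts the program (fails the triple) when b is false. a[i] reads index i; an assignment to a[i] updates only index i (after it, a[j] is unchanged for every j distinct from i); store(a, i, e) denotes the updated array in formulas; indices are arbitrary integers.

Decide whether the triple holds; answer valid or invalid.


Working backward. After the program, the postcondition m + 8 > z + 4 ∧ m ≥ 2*y must hold; in canonical form it is m > z - 4 ∧ m ≥ 2*y.
Before y := 3*y + mem[m] - 1: m > z - 4 ∧ m ≥ 2*mem[m] + 6*y - 2
Before z := mem[y + 1] + 2: m > mem[y + 1] - 2 ∧ m ≥ 2*mem[m] + 6*y - 2
Before assert y + mem[y + 3] + 5 ≠ 4: mem[y + 3] + y ≠ -1 ∧ m > mem[y + 1] - 2 ∧ m ≥ 2*mem[m] + 6*y - 2
Then branch requires mem[y + 3] + y ≠ -1 ∧ m > mem[y + 1] - 2 ∧ m ≥ 2*mem[m] + 6*y - 2; else branch requires store(mem, m + 3, y + 8)[y + 3] + y ≠ -1 ∧ m > store(mem, m + 3, y + 8)[y + 1] - 2 ∧ m ≥ 2*store(mem, m + 3, y + 8)[m] + 6*y - 2.
Before the if: (mem[m] < 6 → (mem[y + 3] + y ≠ -1 ∧ m > mem[y + 1] - 2 ∧ m ≥ 2*mem[m] + 6*y - 2)) ∧ ((¬(mem[m] < 6)) → (store(mem, m + 3, y + 8)[y + 3] + y ≠ -1 ∧ m > store(mem, m + 3, y + 8)[y + 1] - 2 ∧ m ≥ 2*store(mem, m + 3, y + 8)[m] + 6*y - 2))
The weakest precondition is (mem[m] < 6 → (mem[y + 3] + y ≠ -1 ∧ m > mem[y + 1] - 2 ∧ m ≥ 2*mem[m] + 6*y - 2)) ∧ ((¬(mem[m] < 6)) → (store(mem, m + 3, y + 8)[y + 3] + y ≠ -1 ∧ m > store(mem, m + 3, y + 8)[y + 1] - 2 ∧ m ≥ 2*store(mem, m + 3, y + 8)[m] + 6*y - 2)).
Check whether (mem[m] < 6 → (mem[0] ≠ 2 ∧ m > mem[-2] - 2 ∧ m ≥ 2*mem[m] - 20)) ∧ ((¬(mem[m] < 6)) → (store(mem, m + 3, 5)[0] ≠ 2 ∧ m > store(mem, m + 3, 5)[-2] - 2 ∧ m ≥ 2*store(mem, m + 3, 5)[m] - 20)) ∧ y = 4 implies it.
Countermodel: at the initial state m = -4, mem = {[-4] = -7040, [-2] = -3, [-1] = 6, [0] = 11, [5] = 6, [7] = -5, elsewhere 6}, y = 4, the precondition holds but the weakest precondition fails.
Answer: invalid


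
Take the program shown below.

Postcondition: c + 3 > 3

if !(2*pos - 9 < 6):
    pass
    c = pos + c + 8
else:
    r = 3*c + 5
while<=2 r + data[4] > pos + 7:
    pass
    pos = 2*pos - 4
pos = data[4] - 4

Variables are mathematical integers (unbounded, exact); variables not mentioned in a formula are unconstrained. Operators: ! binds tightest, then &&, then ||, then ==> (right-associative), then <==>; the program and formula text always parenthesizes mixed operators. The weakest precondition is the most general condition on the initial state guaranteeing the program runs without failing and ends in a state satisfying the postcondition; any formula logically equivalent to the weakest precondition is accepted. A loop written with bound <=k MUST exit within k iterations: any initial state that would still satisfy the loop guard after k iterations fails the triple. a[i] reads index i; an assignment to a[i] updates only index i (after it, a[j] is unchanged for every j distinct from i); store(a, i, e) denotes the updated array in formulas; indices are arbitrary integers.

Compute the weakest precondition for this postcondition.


Working backward. After the program, the postcondition c + 3 > 3 must hold; in canonical form it is c > 0.
Before pos := data[4] - 4: c > 0
Before the loop (bound <=2), unroll the exhaustion recursion (WP_0 = exit-now case; WP_j = one more guarded iteration, up to j = 2):
  WP_0: (!(data[4] + r > pos + 7)) && c > 0
  WP_1: (data[4] + r > pos + 7 ==> ((!(data[4] + r > 2*pos + 3)) && c > 0)) && ((!(data[4] + r > pos + 7)) ==> c > 0)
  WP_2: (data[4] + r > pos + 7 ==> ((data[4] + r > 2*pos + 3 ==> ((!(data[4] + r > 4*pos - 5)) && c > 0)) && ((!(data[4] + r > 2*pos + 3)) ==> c > 0))) && ((!(data[4] + r > pos + 7)) ==> c > 0)
So before the loop: (data[4] + r > pos + 7 ==> ((data[4] + r > 2*pos + 3 ==> ((!(data[4] + r > 4*pos - 5)) && c > 0)) && ((!(data[4] + r > 2*pos + 3)) ==> c > 0))) && ((!(data[4] + r > pos + 7)) ==> c > 0)
Then branch requires (data[4] + r > pos + 7 ==> ((data[4] + r > 2*pos + 3 ==> ((!(data[4] + r > 4*pos - 5)) && c + pos > -8)) && ((!(data[4] + r > 2*pos + 3)) ==> c + pos > -8))) && ((!(data[4] + r > pos + 7)) ==> c + pos > -8); else branch requires (data[4] + 3*c > pos + 2 ==> ((data[4] + 3*c > 2*pos - 2 ==> ((!(data[4] + 3*c > 4*pos - 10)) && c > 0)) && ((!(data[4] + 3*c > 2*pos - 2)) ==> c > 0))) && ((!(data[4] + 3*c > pos + 2)) ==> c > 0).
Before the if: ((!(2*pos < 15)) ==> ((data[4] + r > pos + 7 ==> ((data[4] + r > 2*pos + 3 ==> ((!(data[4] + r > 4*pos - 5)) && c + pos > -8)) && ((!(data[4] + r > 2*pos + 3)) ==> c + pos > -8))) && ((!(data[4] + r > pos + 7)) ==> c + pos > -8))) && (2*pos < 15 ==> ((data[4] + 3*c > pos + 2 ==> ((data[4] + 3*c > 2*pos - 2 ==> ((!(data[4] + 3*c > 4*pos - 10)) && c > 0)) && ((!(data[4] + 3*c > 2*pos - 2)) ==> c > 0))) && ((!(data[4] + 3*c > pos + 2)) ==> c > 0)))
Answer: WP = ((!(2*pos < 15)) ==> ((data[4] + r > pos + 7 ==> ((data[4] + r > 2*pos + 3 ==> ((!(data[4] + r > 4*pos - 5)) && c + pos > -8)) && ((!(data[4] + r > 2*pos + 3)) ==> c + pos > -8))) && ((!(data[4] + r > pos + 7)) ==> c + pos > -8))) && (2*pos < 15 ==> ((data[4] + 3*c > pos + 2 ==> ((data[4] + 3*c > 2*pos - 2 ==> ((!(data[4] + 3*c > 4*pos - 10)) && c > 0)) && ((!(data[4] + 3*c > 2*pos - 2)) ==> c > 0))) && ((!(data[4] + 3*c > pos + 2)) ==> c > 0)))


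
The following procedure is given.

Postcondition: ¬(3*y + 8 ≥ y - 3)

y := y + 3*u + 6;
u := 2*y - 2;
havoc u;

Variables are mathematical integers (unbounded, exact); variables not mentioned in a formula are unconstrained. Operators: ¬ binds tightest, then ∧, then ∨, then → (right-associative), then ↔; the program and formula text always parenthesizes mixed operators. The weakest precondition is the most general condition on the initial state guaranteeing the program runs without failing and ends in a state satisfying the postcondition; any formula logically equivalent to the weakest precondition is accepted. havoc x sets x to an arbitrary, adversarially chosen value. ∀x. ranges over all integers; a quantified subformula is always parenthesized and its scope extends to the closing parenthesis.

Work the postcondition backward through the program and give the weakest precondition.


Working backward. After the program, the postcondition ¬(3*y + 8 ≥ y - 3) must hold; in canonical form it is ¬(2*y ≥ -11).
Before havoc u: ¬(2*y ≥ -11)
Before u := 2*y - 2: ¬(2*y ≥ -11)
Before y := y + 3*u + 6: ¬(6*u + 2*y ≥ -23)
Answer: WP = ¬(6*u + 2*y ≥ -23)


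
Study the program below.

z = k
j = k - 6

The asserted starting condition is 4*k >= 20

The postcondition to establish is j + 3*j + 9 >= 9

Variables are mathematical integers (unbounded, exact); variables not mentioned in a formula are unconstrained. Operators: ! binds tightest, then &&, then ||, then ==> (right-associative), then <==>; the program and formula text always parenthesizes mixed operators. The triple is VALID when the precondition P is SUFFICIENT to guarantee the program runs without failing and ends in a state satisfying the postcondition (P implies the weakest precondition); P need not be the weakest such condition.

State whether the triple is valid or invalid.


Working backward. After the program, the postcondition j + 3*j + 9 >= 9 must hold; in canonical form it is 4*j >= 0.
Before j := k - 6: 4*k >= 24
Before z := k: 4*k >= 24
The weakest precondition is 4*k >= 24.
Check whether 4*k >= 20 implies it.
Countermodel: at the initial state k = 5, the precondition holds but the weakest precondition fails.
Answer: invalid


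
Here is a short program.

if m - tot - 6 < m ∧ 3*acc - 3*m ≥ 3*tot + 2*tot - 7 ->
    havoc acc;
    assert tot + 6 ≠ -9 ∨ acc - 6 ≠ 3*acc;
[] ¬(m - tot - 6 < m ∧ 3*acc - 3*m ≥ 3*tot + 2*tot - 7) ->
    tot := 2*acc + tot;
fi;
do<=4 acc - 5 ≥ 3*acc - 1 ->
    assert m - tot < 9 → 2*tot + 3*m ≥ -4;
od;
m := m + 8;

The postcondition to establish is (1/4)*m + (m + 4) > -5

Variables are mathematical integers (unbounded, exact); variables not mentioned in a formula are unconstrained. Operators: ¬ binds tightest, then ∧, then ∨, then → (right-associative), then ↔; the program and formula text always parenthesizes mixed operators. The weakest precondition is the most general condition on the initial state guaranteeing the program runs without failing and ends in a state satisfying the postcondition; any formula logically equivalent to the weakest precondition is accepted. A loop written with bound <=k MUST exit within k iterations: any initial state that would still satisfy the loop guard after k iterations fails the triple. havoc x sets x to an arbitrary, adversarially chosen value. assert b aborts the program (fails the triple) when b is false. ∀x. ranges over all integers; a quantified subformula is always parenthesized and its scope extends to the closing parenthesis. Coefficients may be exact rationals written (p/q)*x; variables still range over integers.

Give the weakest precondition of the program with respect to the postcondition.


Working backward. After the program, the postcondition (1/4)*m + (m + 4) > -5 must hold; in canonical form it is (5/4)*m > -9.
Before m := m + 8: (5/4)*m > -19
Before the loop (bound <=4), unroll the exhaustion recursion (WP_0 = exit-now case; WP_j = one more guarded iteration, up to j = 4):
  WP_0: (¬(2*acc ≤ -4)) ∧ (5/4)*m > -19
  WP_1: (2*acc ≤ -4 → ((m < tot + 9 → 3*m + 2*tot ≥ -4) ∧ (¬(2*acc ≤ -4)) ∧ (5/4)*m > -19)) ∧ ((¬(2*acc ≤ -4)) → (5/4)*m > -19)
  WP_2: (2*acc ≤ -4 → ((m < tot + 9 → 3*m + 2*tot ≥ -4) ∧ (2*acc ≤ -4 → ((m < tot + 9 → 3*m + 2*tot ≥ -4) ∧ (¬(2*acc ≤ -4)) ∧ (5/4)*m > -19)) ∧ ((¬(2*acc ≤ -4)) → (5/4)*m > -19))) ∧ ((¬(2*acc ≤ -4)) → (5/4)*m > -19)
  WP_3: (2*acc ≤ -4 → ((m < tot + 9 → 3*m + 2*tot ≥ -4) ∧ (2*acc ≤ -4 → ((m < tot + 9 → 3*m + 2*tot ≥ -4) ∧ (2*acc ≤ -4 → ((m < tot + 9 → 3*m + 2*tot ≥ -4) ∧ (¬(2*acc ≤ -4)) ∧ (5/4)*m > -19)) ∧ ((¬(2*acc ≤ -4)) → (5/4)*m > -19))) ∧ ((¬(2*acc ≤ -4)) → (5/4)*m > -19))) ∧ ((¬(2*acc ≤ -4)) → (5/4)*m > -19)
  WP_4: (2*acc ≤ -4 → ((m < tot + 9 → 3*m + 2*tot ≥ -4) ∧ (2*acc ≤ -4 → ((m < tot + 9 → 3*m + 2*tot ≥ -4) ∧ (2*acc ≤ -4 → ((m < tot + 9 → 3*m + 2*tot ≥ -4) ∧ (2*acc ≤ -4 → ((m < tot + 9 → 3*m + 2*tot ≥ -4) ∧ (¬(2*acc ≤ -4)) ∧ (5/4)*m > -19)) ∧ ((¬(2*acc ≤ -4)) → (5/4)*m > -19))) ∧ ((¬(2*acc ≤ -4)) → (5/4)*m > -19))) ∧ ((¬(2*acc ≤ -4)) → (5/4)*m > -19))) ∧ ((¬(2*acc ≤ -4)) → (5/4)*m > -19)
So before the loop: (2*acc ≤ -4 → ((m < tot + 9 → 3*m + 2*tot ≥ -4) ∧ (2*acc ≤ -4 → ((m < tot + 9 → 3*m + 2*tot ≥ -4) ∧ (2*acc ≤ -4 → ((m < tot + 9 → 3*m + 2*tot ≥ -4) ∧ (2*acc ≤ -4 → ((m < tot + 9 → 3*m + 2*tot ≥ -4) ∧ (¬(2*acc ≤ -4)) ∧ (5/4)*m > -19)) ∧ ((¬(2*acc ≤ -4)) → (5/4)*m > -19))) ∧ ((¬(2*acc ≤ -4)) → (5/4)*m > -19))) ∧ ((¬(2*acc ≤ -4)) → (5/4)*m > -19))) ∧ ((¬(2*acc ≤ -4)) → (5/4)*m > -19)
Then branch requires ∀acc_1. ((tot ≠ -15 ∨ 2*acc_1 ≠ -6) ∧ (2*acc_1 ≤ -4 → ((m < tot + 9 → 3*m + 2*tot ≥ -4) ∧ (2*acc_1 ≤ -4 → ((m < tot + 9 → 3*m + 2*tot ≥ -4) ∧ (2*acc_1 ≤ -4 → ((m < tot + 9 → 3*m + 2*tot ≥ -4) ∧ (2*acc_1 ≤ -4 → ((m < tot + 9 → 3*m + 2*tot ≥ -4) ∧ (¬(2*acc_1 ≤ -4)) ∧ (5/4)*m > -19)) ∧ ((¬(2*acc_1 ≤ -4)) → (5/4)*m > -19))) ∧ ((¬(2*acc_1 ≤ -4)) → (5/4)*m > -19))) ∧ ((¬(2*acc_1 ≤ -4)) → (5/4)*m > -19))) ∧ ((¬(2*acc_1 ≤ -4)) → (5/4)*m > -19)); else branch requires (2*acc ≤ -4 → ((m < 2*acc + tot + 9 → 4*acc + 3*m + 2*tot ≥ -4) ∧ (2*acc ≤ -4 → ((m < 2*acc + tot + 9 → 4*acc + 3*m + 2*tot ≥ -4) ∧ (2*acc ≤ -4 → ((m < 2*acc + tot + 9 → 4*acc + 3*m + 2*tot ≥ -4) ∧ (2*acc ≤ -4 → ((m < 2*acc + tot + 9 → 4*acc + 3*m + 2*tot ≥ -4) ∧ (¬(2*acc ≤ -4)) ∧ (5/4)*m > -19)) ∧ ((¬(2*acc ≤ -4)) → (5/4)*m > -19))) ∧ ((¬(2*acc ≤ -4)) → (5/4)*m > -19))) ∧ ((¬(2*acc ≤ -4)) → (5/4)*m > -19))) ∧ ((¬(2*acc ≤ -4)) → (5/4)*m > -19).
Before the if: ((tot > -6 ∧ 3*acc ≥ 3*m + 5*tot - 7) → (∀acc_1. ((tot ≠ -15 ∨ 2*acc_1 ≠ -6) ∧ (2*acc_1 ≤ -4 → ((m < tot + 9 → 3*m + 2*tot ≥ -4) ∧ (2*acc_1 ≤ -4 → ((m < tot + 9 → 3*m + 2*tot ≥ -4) ∧ (2*acc_1 ≤ -4 → ((m < tot + 9 → 3*m + 2*tot ≥ -4) ∧ (2*acc_1 ≤ -4 → ((m < tot + 9 → 3*m + 2*tot ≥ -4) ∧ (¬(2*acc_1 ≤ -4)) ∧ (5/4)*m > -19)) ∧ ((¬(2*acc_1 ≤ -4)) → (5/4)*m > -19))) ∧ ((¬(2*acc_1 ≤ -4)) → (5/4)*m > -19))) ∧ ((¬(2*acc_1 ≤ -4)) → (5/4)*m > -19))) ∧ ((¬(2*acc_1 ≤ -4)) → (5/4)*m > -19)))) ∧ ((¬(tot > -6 ∧ 3*acc ≥ 3*m + 5*tot - 7)) → ((2*acc ≤ -4 → ((m < 2*acc + tot + 9 → 4*acc + 3*m + 2*tot ≥ -4) ∧ (2*acc ≤ -4 → ((m < 2*acc + tot + 9 → 4*acc + 3*m + 2*tot ≥ -4) ∧ (2*acc ≤ -4 → ((m < 2*acc + tot + 9 → 4*acc + 3*m + 2*tot ≥ -4) ∧ (2*acc ≤ -4 → ((m < 2*acc + tot + 9 → 4*acc + 3*m + 2*tot ≥ -4) ∧ (¬(2*acc ≤ -4)) ∧ (5/4)*m > -19)) ∧ ((¬(2*acc ≤ -4)) → (5/4)*m > -19))) ∧ ((¬(2*acc ≤ -4)) → (5/4)*m > -19))) ∧ ((¬(2*acc ≤ -4)) → (5/4)*m > -19))) ∧ ((¬(2*acc ≤ -4)) → (5/4)*m > -19)))
Answer: WP = ((tot > -6 ∧ 3*acc ≥ 3*m + 5*tot - 7) → (∀acc_1. ((tot ≠ -15 ∨ 2*acc_1 ≠ -6) ∧ (2*acc_1 ≤ -4 → ((m < tot + 9 → 3*m + 2*tot ≥ -4) ∧ (2*acc_1 ≤ -4 → ((m < tot + 9 → 3*m + 2*tot ≥ -4) ∧ (2*acc_1 ≤ -4 → ((m < tot + 9 → 3*m + 2*tot ≥ -4) ∧ (2*acc_1 ≤ -4 → ((m < tot + 9 → 3*m + 2*tot ≥ -4) ∧ (¬(2*acc_1 ≤ -4)) ∧ (5/4)*m > -19)) ∧ ((¬(2*acc_1 ≤ -4)) → (5/4)*m > -19))) ∧ ((¬(2*acc_1 ≤ -4)) → (5/4)*m > -19))) ∧ ((¬(2*acc_1 ≤ -4)) → (5/4)*m > -19))) ∧ ((¬(2*acc_1 ≤ -4)) → (5/4)*m > -19)))) ∧ ((¬(tot > -6 ∧ 3*acc ≥ 3*m + 5*tot - 7)) → ((2*acc ≤ -4 → ((m < 2*acc + tot + 9 → 4*acc + 3*m + 2*tot ≥ -4) ∧ (2*acc ≤ -4 → ((m < 2*acc + tot + 9 → 4*acc + 3*m + 2*tot ≥ -4) ∧ (2*acc ≤ -4 → ((m < 2*acc + tot + 9 → 4*acc + 3*m + 2*tot ≥ -4) ∧ (2*acc ≤ -4 → ((m < 2*acc + tot + 9 → 4*acc + 3*m + 2*tot ≥ -4) ∧ (¬(2*acc ≤ -4)) ∧ (5/4)*m > -19)) ∧ ((¬(2*acc ≤ -4)) → (5/4)*m > -19))) ∧ ((¬(2*acc ≤ -4)) → (5/4)*m > -19))) ∧ ((¬(2*acc ≤ -4)) → (5/4)*m > -19))) ∧ ((¬(2*acc ≤ -4)) → (5/4)*m > -19)))


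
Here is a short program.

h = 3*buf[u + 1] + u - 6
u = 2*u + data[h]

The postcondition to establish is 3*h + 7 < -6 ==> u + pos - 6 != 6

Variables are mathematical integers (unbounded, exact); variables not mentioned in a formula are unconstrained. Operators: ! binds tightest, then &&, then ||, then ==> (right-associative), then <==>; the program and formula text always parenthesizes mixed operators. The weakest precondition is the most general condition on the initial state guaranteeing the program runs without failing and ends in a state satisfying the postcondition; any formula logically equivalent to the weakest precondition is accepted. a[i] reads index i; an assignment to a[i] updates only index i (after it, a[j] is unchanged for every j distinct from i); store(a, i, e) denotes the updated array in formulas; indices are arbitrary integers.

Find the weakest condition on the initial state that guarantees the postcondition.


Working backward. After the program, the postcondition 3*h + 7 < -6 ==> u + pos - 6 != 6 must hold; in canonical form it is 3*h < -13 ==> pos + u != 12.
Before u := 2*u + data[h]: 3*h < -13 ==> data[h] + pos + 2*u != 12
Before h := 3*buf[u + 1] + u - 6: 9*buf[u + 1] + 3*u < 5 ==> data[3*buf[u + 1] + u - 6] + pos + 2*u != 12
Answer: WP = 9*buf[u + 1] + 3*u < 5 ==> data[3*buf[u + 1] + u - 6] + pos + 2*u != 12


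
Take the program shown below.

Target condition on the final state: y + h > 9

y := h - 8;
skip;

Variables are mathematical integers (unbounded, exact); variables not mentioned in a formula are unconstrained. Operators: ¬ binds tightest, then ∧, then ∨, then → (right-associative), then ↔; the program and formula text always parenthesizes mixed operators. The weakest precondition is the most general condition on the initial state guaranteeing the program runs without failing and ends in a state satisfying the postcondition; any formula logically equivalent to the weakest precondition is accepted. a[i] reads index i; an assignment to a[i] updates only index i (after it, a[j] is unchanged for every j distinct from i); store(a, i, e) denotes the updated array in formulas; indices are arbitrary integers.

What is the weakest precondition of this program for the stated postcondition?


Working backward. After the program, the postcondition y + h > 9 must hold; in canonical form it is h + y > 9.
Before skip: h + y > 9
Before y := h - 8: 2*h > 17
Answer: WP = 2*h > 17


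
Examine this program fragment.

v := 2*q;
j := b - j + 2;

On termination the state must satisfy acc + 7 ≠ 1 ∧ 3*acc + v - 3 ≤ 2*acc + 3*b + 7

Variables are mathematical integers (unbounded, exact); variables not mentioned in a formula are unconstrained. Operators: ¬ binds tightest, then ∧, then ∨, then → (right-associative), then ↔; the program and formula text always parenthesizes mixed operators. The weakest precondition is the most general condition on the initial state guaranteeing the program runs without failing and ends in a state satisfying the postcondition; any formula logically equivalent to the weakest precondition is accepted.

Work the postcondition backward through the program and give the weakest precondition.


Working backward. After the program, the postcondition acc + 7 ≠ 1 ∧ 3*acc + v - 3 ≤ 2*acc + 3*b + 7 must hold; in canonical form it is acc ≠ -6 ∧ acc + v ≤ 3*b + 10.
Before j := b - j + 2: acc ≠ -6 ∧ acc + v ≤ 3*b + 10
Before v := 2*q: acc ≠ -6 ∧ acc + 2*q ≤ 3*b + 10
Answer: WP = acc ≠ -6 ∧ acc + 2*q ≤ 3*b + 10


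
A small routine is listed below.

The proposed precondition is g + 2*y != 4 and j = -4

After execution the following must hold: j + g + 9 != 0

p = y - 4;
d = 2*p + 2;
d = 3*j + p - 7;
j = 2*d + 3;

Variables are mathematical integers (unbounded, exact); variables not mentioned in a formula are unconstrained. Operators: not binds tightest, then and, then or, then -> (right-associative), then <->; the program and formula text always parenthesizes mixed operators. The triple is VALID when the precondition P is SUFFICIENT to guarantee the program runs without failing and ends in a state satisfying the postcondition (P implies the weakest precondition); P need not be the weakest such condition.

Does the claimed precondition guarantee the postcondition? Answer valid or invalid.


Working backward. After the program, the postcondition j + g + 9 != 0 must hold; in canonical form it is g + j != -9.
Before j := 2*d + 3: 2*d + g != -12
Before d := 3*j + p - 7: g + 6*j + 2*p != 2
Before d := 2*p + 2: g + 6*j + 2*p != 2
Before p := y - 4: g + 6*j + 2*y != 10
The weakest precondition is g + 6*j + 2*y != 10.
Check whether g + 2*y != 4 and j = -4 implies it.
Countermodel: at the initial state g = 34, j = -4, y = 0, the precondition holds but the weakest precondition fails.
Answer: invalid


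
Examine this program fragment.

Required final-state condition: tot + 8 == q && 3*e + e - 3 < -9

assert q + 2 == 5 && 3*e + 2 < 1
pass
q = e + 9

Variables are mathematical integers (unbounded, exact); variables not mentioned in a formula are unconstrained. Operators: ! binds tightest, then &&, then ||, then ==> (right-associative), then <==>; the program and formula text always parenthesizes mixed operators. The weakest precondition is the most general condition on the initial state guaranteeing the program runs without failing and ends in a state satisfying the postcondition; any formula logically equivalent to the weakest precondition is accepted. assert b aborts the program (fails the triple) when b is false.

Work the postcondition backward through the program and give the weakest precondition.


Working backward. After the program, the postcondition tot + 8 == q && 3*e + e - 3 < -9 must hold; in canonical form it is tot == q - 8 && 4*e < -6.
Before q := e + 9: tot == e + 1 && 4*e < -6
Before skip: tot == e + 1 && 4*e < -6
Before assert q + 2 == 5 && 3*e + 2 < 1: q == 3 && 3*e < -1 && tot == e + 1 && 4*e < -6
Answer: WP = q == 3 && 3*e < -1 && tot == e + 1 && 4*e < -6


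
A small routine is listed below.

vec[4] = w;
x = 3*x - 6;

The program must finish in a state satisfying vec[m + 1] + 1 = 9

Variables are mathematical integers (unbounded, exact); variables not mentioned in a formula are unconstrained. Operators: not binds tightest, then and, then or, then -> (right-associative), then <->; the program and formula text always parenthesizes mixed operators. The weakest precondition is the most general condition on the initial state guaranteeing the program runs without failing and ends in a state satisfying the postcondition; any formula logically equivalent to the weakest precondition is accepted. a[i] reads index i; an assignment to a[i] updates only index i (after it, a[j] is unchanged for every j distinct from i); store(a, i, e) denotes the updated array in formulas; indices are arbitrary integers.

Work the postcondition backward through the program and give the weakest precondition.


Working backward. After the program, the postcondition vec[m + 1] + 1 = 9 must hold; in canonical form it is vec[m + 1] = 8.
Before x := 3*x - 6: vec[m + 1] = 8
Before vec[4] := w: store(vec, 4, w)[m + 1] = 8
Answer: WP = store(vec, 4, w)[m + 1] = 8


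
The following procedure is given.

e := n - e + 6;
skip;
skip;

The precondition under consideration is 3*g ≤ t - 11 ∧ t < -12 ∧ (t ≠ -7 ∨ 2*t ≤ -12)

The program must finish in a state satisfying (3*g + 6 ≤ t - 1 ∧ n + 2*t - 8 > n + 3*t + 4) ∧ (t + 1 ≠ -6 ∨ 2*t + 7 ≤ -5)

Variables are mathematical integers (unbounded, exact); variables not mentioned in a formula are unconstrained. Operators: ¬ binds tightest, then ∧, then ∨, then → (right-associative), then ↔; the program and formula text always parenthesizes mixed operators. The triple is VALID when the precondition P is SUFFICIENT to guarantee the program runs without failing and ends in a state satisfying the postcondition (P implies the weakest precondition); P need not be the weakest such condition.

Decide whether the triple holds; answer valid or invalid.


Working backward. After the program, the postcondition (3*g + 6 ≤ t - 1 ∧ n + 2*t - 8 > n + 3*t + 4) ∧ (t + 1 ≠ -6 ∨ 2*t + 7 ≤ -5) must hold; in canonical form it is 3*g ≤ t - 7 ∧ t < -12 ∧ (t ≠ -7 ∨ 2*t ≤ -12).
Before skip: 3*g ≤ t - 7 ∧ t < -12 ∧ (t ≠ -7 ∨ 2*t ≤ -12)
Before skip: 3*g ≤ t - 7 ∧ t < -12 ∧ (t ≠ -7 ∨ 2*t ≤ -12)
Before e := n - e + 6: 3*g ≤ t - 7 ∧ t < -12 ∧ (t ≠ -7 ∨ 2*t ≤ -12)
The weakest precondition is 3*g ≤ t - 7 ∧ t < -12 ∧ (t ≠ -7 ∨ 2*t ≤ -12).
Check whether 3*g ≤ t - 11 ∧ t < -12 ∧ (t ≠ -7 ∨ 2*t ≤ -12) implies it.
Every state satisfying the precondition satisfies the weakest precondition: the implication holds.
Answer: valid


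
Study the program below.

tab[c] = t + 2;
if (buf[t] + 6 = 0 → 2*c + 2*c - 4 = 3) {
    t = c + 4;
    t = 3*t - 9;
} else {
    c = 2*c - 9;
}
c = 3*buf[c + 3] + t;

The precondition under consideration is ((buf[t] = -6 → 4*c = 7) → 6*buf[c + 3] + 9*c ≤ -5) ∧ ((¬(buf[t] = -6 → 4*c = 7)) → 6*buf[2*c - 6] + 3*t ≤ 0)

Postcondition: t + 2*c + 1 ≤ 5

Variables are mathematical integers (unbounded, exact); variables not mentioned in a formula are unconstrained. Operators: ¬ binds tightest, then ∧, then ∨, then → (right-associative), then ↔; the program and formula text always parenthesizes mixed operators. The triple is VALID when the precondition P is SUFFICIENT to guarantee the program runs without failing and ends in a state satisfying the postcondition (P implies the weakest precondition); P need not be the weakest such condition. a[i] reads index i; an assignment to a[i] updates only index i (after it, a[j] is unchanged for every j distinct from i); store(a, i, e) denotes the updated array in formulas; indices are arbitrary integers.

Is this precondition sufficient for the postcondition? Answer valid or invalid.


Working backward. After the program, the postcondition t + 2*c + 1 ≤ 5 must hold; in canonical form it is 2*c + t ≤ 4.
Before c := 3*buf[c + 3] + t: 6*buf[c + 3] + 3*t ≤ 4
Then branch requires 6*buf[c + 3] + 9*c ≤ -5; else branch requires 6*buf[2*c - 6] + 3*t ≤ 4.
Before the if: ((buf[t] = -6 → 4*c = 7) → 6*buf[c + 3] + 9*c ≤ -5) ∧ ((¬(buf[t] = -6 → 4*c = 7)) → 6*buf[2*c - 6] + 3*t ≤ 4)
Before tab[c] := t + 2: ((buf[t] = -6 → 4*c = 7) → 6*buf[c + 3] + 9*c ≤ -5) ∧ ((¬(buf[t] = -6 → 4*c = 7)) → 6*buf[2*c - 6] + 3*t ≤ 4)
The weakest precondition is ((buf[t] = -6 → 4*c = 7) → 6*buf[c + 3] + 9*c ≤ -5) ∧ ((¬(buf[t] = -6 → 4*c = 7)) → 6*buf[2*c - 6] + 3*t ≤ 4).
Check whether ((buf[t] = -6 → 4*c = 7) → 6*buf[c + 3] + 9*c ≤ -5) ∧ ((¬(buf[t] = -6 → 4*c = 7)) → 6*buf[2*c - 6] + 3*t ≤ 0) implies it.
Every state satisfying the precondition satisfies the weakest precondition: the implication holds.
Answer: valid


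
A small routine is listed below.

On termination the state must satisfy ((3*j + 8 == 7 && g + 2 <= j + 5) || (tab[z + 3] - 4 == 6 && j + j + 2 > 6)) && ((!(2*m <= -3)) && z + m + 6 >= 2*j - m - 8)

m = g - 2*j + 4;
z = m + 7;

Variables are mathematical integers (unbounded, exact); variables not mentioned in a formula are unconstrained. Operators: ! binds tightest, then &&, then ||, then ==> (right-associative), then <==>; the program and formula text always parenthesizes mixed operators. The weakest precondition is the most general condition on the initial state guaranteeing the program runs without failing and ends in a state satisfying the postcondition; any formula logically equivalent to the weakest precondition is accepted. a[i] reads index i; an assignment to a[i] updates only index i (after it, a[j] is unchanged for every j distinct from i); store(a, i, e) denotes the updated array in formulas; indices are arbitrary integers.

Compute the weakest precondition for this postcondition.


Working backward. After the program, the postcondition ((3*j + 8 == 7 && g + 2 <= j + 5) || (tab[z + 3] - 4 == 6 && j + j + 2 > 6)) && ((!(2*m <= -3)) && z + m + 6 >= 2*j - m - 8) must hold; in canonical form it is ((3*j == -1 && g <= j + 3) || (tab[z + 3] == 10 && 2*j > 4)) && (!(2*m <= -3)) && 2*m + z >= 2*j - 14.
Before z := m + 7: ((3*j == -1 && g <= j + 3) || (tab[m + 10] == 10 && 2*j > 4)) && (!(2*m <= -3)) && 3*m >= 2*j - 21
Before m := g - 2*j + 4: ((3*j == -1 && g <= j + 3) || (tab[g - 2*j + 14] == 10 && 2*j > 4)) && (!(2*g <= 4*j - 11)) && 3*g >= 8*j - 33
Answer: WP = ((3*j == -1 && g <= j + 3) || (tab[g - 2*j + 14] == 10 && 2*j > 4)) && (!(2*g <= 4*j - 11)) && 3*g >= 8*j - 33


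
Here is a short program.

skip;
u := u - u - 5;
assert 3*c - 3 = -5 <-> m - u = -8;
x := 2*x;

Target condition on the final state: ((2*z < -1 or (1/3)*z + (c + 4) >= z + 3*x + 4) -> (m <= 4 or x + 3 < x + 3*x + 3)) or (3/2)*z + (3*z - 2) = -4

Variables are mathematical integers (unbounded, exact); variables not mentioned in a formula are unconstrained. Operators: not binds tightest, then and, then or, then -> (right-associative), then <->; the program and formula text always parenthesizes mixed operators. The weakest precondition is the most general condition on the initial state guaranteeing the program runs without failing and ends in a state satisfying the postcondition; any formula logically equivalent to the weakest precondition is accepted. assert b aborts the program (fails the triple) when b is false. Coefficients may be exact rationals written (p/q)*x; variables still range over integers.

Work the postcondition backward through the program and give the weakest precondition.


Working backward. After the program, the postcondition ((2*z < -1 or (1/3)*z + (c + 4) >= z + 3*x + 4) -> (m <= 4 or x + 3 < x + 3*x + 3)) or (3/2)*z + (3*z - 2) = -4 must hold; in canonical form it is ((2*z < -1 or c >= 3*x + (2/3)*z) -> (m <= 4 or 3*x > 0)) or (9/2)*z = -2.
Before x := 2*x: ((2*z < -1 or c >= 6*x + (2/3)*z) -> (m <= 4 or 6*x > 0)) or (9/2)*z = -2
Before assert 3*c - 3 = -5 <-> m - u = -8: (3*c = -2 <-> m = u - 8) and (((2*z < -1 or c >= 6*x + (2/3)*z) -> (m <= 4 or 6*x > 0)) or (9/2)*z = -2)
Before u := u - u - 5: (3*c = -2 <-> m = -13) and (((2*z < -1 or c >= 6*x + (2/3)*z) -> (m <= 4 or 6*x > 0)) or (9/2)*z = -2)
Before skip: (3*c = -2 <-> m = -13) and (((2*z < -1 or c >= 6*x + (2/3)*z) -> (m <= 4 or 6*x > 0)) or (9/2)*z = -2)
Answer: WP = (3*c = -2 <-> m = -13) and (((2*z < -1 or c >= 6*x + (2/3)*z) -> (m <= 4 or 6*x > 0)) or (9/2)*z = -2)


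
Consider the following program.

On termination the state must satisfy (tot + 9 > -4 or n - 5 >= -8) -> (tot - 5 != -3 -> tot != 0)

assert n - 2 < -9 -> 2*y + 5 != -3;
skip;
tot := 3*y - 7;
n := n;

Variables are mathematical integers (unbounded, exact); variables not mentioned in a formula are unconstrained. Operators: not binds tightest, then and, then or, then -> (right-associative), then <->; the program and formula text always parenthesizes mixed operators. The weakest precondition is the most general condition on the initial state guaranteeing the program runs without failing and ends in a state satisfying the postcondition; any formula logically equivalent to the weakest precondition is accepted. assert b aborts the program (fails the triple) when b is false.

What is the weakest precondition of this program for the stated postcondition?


Working backward. After the program, the postcondition (tot + 9 > -4 or n - 5 >= -8) -> (tot - 5 != -3 -> tot != 0) must hold; in canonical form it is (tot > -13 or n >= -3) -> (tot != 2 -> tot != 0).
Before n := n: (tot > -13 or n >= -3) -> (tot != 2 -> tot != 0)
Before tot := 3*y - 7: (3*y > -6 or n >= -3) -> (3*y != 9 -> 3*y != 7)
Before skip: (3*y > -6 or n >= -3) -> (3*y != 9 -> 3*y != 7)
Before assert n - 2 < -9 -> 2*y + 5 != -3: (n < -7 -> 2*y != -8) and ((3*y > -6 or n >= -3) -> (3*y != 9 -> 3*y != 7))
Answer: WP = (n < -7 -> 2*y != -8) and ((3*y > -6 or n >= -3) -> (3*y != 9 -> 3*y != 7))


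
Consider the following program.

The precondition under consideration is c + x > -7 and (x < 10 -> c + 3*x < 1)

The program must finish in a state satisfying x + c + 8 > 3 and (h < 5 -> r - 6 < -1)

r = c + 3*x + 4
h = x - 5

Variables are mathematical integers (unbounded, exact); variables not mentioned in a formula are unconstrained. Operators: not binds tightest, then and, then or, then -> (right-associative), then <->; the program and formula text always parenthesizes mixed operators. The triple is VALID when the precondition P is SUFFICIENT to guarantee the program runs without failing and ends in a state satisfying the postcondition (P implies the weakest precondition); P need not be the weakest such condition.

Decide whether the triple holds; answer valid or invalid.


Working backward. After the program, the postcondition x + c + 8 > 3 and (h < 5 -> r - 6 < -1) must hold; in canonical form it is c + x > -5 and (h < 5 -> r < 5).
Before h := x - 5: c + x > -5 and (x < 10 -> r < 5)
Before r := c + 3*x + 4: c + x > -5 and (x < 10 -> c + 3*x < 1)
The weakest precondition is c + x > -5 and (x < 10 -> c + 3*x < 1).
Check whether c + x > -7 and (x < 10 -> c + 3*x < 1) implies it.
Countermodel: at the initial state c = 0, x = -5, the precondition holds but the weakest precondition fails.
Answer: invalid


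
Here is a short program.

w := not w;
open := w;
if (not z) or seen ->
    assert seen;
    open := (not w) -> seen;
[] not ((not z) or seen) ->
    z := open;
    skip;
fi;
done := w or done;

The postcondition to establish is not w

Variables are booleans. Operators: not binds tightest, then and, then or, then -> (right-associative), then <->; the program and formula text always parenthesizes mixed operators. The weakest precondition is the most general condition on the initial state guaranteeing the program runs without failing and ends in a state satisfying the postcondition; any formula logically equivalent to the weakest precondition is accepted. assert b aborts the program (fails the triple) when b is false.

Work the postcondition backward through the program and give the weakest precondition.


Working backward. After the program, not w must hold.
Before done := w or done: not w
Then branch requires seen and (not w); else branch requires not w.
Before the if: (((not z) or seen) -> (seen and (not w))) and ((not ((not z) or seen)) -> (not w))
Before open := w: (((not z) or seen) -> (seen and (not w))) and ((not ((not z) or seen)) -> (not w))
Before w := not w: (((not z) or seen) -> (seen and w)) and ((not ((not z) or seen)) -> w)
Answer: WP = (((not z) or seen) -> (seen and w)) and ((not ((not z) or seen)) -> w)


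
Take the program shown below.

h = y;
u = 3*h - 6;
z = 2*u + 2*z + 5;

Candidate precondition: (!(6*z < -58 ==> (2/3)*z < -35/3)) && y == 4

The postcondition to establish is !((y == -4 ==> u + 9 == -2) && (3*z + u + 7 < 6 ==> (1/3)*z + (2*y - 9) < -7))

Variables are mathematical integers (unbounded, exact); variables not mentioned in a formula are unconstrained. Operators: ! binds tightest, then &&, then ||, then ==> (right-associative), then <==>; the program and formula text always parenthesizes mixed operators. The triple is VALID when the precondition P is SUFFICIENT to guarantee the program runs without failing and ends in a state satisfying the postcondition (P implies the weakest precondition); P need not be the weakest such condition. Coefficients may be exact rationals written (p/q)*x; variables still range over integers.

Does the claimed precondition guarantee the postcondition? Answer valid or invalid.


Working backward. After the program, the postcondition !((y == -4 ==> u + 9 == -2) && (3*z + u + 7 < 6 ==> (1/3)*z + (2*y - 9) < -7)) must hold; in canonical form it is !((y == -4 ==> u == -11) && (u + 3*z < -1 ==> 2*y + (1/3)*z < 2)).
Before z := 2*u + 2*z + 5: !((y == -4 ==> u == -11) && (7*u + 6*z < -16 ==> (2/3)*u + 2*y + (2/3)*z < 1/3))
Before u := 3*h - 6: !((y == -4 ==> 3*h == -5) && (21*h + 6*z < 26 ==> 2*h + 2*y + (2/3)*z < 13/3))
Before h := y: !((y == -4 ==> 3*y == -5) && (21*y + 6*z < 26 ==> 4*y + (2/3)*z < 13/3))
The weakest precondition is !((y == -4 ==> 3*y == -5) && (21*y + 6*z < 26 ==> 4*y + (2/3)*z < 13/3)).
Check whether (!(6*z < -58 ==> (2/3)*z < -35/3)) && y == 4 implies it.
Every state satisfying the precondition satisfies the weakest precondition: the implication holds.
Answer: valid


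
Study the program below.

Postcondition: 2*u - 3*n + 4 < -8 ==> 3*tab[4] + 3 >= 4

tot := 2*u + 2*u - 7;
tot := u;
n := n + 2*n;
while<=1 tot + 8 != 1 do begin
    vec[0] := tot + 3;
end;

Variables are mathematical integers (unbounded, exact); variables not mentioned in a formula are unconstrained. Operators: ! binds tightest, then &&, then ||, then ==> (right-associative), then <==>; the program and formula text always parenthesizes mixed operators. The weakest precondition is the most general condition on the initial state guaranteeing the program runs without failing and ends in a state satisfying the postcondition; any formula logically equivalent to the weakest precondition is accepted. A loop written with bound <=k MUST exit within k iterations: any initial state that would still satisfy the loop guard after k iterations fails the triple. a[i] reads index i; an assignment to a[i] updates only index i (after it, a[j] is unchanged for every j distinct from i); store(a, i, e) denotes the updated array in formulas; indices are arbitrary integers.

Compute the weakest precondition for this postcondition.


Working backward. After the program, the postcondition 2*u - 3*n + 4 < -8 ==> 3*tab[4] + 3 >= 4 must hold; in canonical form it is 2*u < 3*n - 12 ==> 3*tab[4] >= 1.
Before the loop (bound <=1), unroll the exhaustion recursion (WP_0 = exit-now case; WP_j = one more guarded iteration, up to j = 1):
  WP_0: (!(tot != -7)) && (2*u < 3*n - 12 ==> 3*tab[4] >= 1)
  WP_1: (tot != -7 ==> ((!(tot != -7)) && (2*u < 3*n - 12 ==> 3*tab[4] >= 1))) && ((!(tot != -7)) ==> (2*u < 3*n - 12 ==> 3*tab[4] >= 1))
So before the loop: (tot != -7 ==> ((!(tot != -7)) && (2*u < 3*n - 12 ==> 3*tab[4] >= 1))) && ((!(tot != -7)) ==> (2*u < 3*n - 12 ==> 3*tab[4] >= 1))
Before n := n + 2*n: (tot != -7 ==> ((!(tot != -7)) && (2*u < 9*n - 12 ==> 3*tab[4] >= 1))) && ((!(tot != -7)) ==> (2*u < 9*n - 12 ==> 3*tab[4] >= 1))
Before tot := u: (u != -7 ==> ((!(u != -7)) && (2*u < 9*n - 12 ==> 3*tab[4] >= 1))) && ((!(u != -7)) ==> (2*u < 9*n - 12 ==> 3*tab[4] >= 1))
Before tot := 2*u + 2*u - 7: (u != -7 ==> ((!(u != -7)) && (2*u < 9*n - 12 ==> 3*tab[4] >= 1))) && ((!(u != -7)) ==> (2*u < 9*n - 12 ==> 3*tab[4] >= 1))
Answer: WP = (u != -7 ==> ((!(u != -7)) && (2*u < 9*n - 12 ==> 3*tab[4] >= 1))) && ((!(u != -7)) ==> (2*u < 9*n - 12 ==> 3*tab[4] >= 1))


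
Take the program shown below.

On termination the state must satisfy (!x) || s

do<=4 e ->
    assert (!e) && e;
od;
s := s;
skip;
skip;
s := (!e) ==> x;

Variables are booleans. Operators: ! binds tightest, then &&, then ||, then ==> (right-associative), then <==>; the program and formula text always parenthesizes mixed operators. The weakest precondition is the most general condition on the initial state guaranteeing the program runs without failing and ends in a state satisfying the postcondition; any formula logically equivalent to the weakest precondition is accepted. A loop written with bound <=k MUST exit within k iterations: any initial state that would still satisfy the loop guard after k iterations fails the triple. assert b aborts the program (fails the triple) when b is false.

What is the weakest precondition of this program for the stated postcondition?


Working backward. After the program, (!x) || s must hold.
Before s := (!e) ==> x: (!x) || ((!e) ==> x)
Before skip: (!x) || ((!e) ==> x)
Before skip: (!x) || ((!e) ==> x)
Before s := s: (!x) || ((!e) ==> x)
Before the loop (bound <=4), unroll the exhaustion recursion (WP_0 = exit-now case; WP_j = one more guarded iteration, up to j = 4):
  WP_0: (!e) && ((!x) || ((!e) ==> x))
  WP_1: (!e) && ((!e) ==> ((!x) || ((!e) ==> x)))
  WP_2: (!e) && ((!e) ==> ((!x) || ((!e) ==> x)))
  WP_3: (!e) && ((!e) ==> ((!x) || ((!e) ==> x)))
  WP_4: (!e) && ((!e) ==> ((!x) || ((!e) ==> x)))
So before the loop: (!e) && ((!e) ==> ((!x) || ((!e) ==> x)))
Answer: WP = (!e) && ((!e) ==> ((!x) || ((!e) ==> x)))


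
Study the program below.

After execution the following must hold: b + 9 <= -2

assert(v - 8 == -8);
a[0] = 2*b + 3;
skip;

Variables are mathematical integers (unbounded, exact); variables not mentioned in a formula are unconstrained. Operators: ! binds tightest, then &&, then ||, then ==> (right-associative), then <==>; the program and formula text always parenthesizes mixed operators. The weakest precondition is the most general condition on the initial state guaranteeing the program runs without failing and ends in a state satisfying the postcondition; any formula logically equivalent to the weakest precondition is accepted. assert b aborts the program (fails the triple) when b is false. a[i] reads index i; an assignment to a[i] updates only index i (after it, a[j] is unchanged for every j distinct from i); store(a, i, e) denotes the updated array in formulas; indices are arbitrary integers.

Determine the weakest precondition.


Working backward. After the program, the postcondition b + 9 <= -2 must hold; in canonical form it is b <= -11.
Before skip: b <= -11
Before a[0] := 2*b + 3: b <= -11
Before assert v - 8 == -8: v == 0 && b <= -11
Answer: WP = v == 0 && b <= -11
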